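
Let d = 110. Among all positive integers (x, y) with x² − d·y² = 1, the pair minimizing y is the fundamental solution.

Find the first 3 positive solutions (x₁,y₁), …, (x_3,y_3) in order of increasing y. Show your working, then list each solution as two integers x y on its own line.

21 2
881 84
36981 3526

[10; 2,20] for √110; ℓ=2 ⇒ convergent index 1
i=0: a=10 ⇒ p=10, q=1
i=1: a=2 ⇒ p=21, q=2
(x₁, y₁) = (21, 2);  21² − 110·2² = 1 ✓
(21+2√110)^2 = 881 + 84√110
(21+2√110)^3 = 36981 + 3526√110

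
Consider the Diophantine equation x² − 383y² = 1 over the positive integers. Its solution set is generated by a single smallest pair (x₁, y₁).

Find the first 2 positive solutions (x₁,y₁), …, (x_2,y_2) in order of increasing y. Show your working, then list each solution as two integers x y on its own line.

√383 → a₀=19, period (1,1,3,19,3,1,1,38); ℓ=8 even so k=7
step 0: (19, 1)  from 19·(1,0) + (0,1)
step 1: (20, 1)  from 1·(19,1) + (1,0)
…
step 3: (137, 7)  from 3·(39,2) + (20,1)
step 4: (2642, 135)  from 19·(137,7) + (39,2)
step 5: (8063, 412)  from 3·(2642,135) + (137,7)
step 6: (10705, 547)  from 1·(8063,412) + (2642,135)
step 7: (18768, 959)  from 1·(10705,547) + (8063,412)
(x₁, y₁) = (18768, 959);  18768² − 383·959² = 1 ✓
(x_2, y_2) = (18768·18768 + 383·959·959, 18768·959 + 959·18768) = (704475647, 35997024)

18768 959
704475647 35997024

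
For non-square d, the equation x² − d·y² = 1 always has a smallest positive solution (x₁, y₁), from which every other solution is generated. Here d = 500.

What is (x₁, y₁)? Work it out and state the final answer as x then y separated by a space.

√500 → a₀=22, period (2,1,3,2,1,…,1,2,44); ℓ=14 even so k=13
k=0  a_k=22  p_k/q_k = 22/1
…
k=2  a_k=1  p_k/q_k = 67/3
k=3  a_k=3  p_k/q_k = 246/11
…
k=5  a_k=1  p_k/q_k = 805/36
…
k=7  a_k=10  p_k/q_k = 14445/646
…
k=9  a_k=1  p_k/q_k = 30254/1353
k=10  a_k=2  p_k/q_k = 76317/3413
…
k=12  a_k=1  p_k/q_k = 335522/15005
k=13  a_k=2  p_k/q_k = 930249/41602
→ (930249, 41602).  Check: 930249²=865363202001, 500·41602²=865363202000, difference 1.

930249 41602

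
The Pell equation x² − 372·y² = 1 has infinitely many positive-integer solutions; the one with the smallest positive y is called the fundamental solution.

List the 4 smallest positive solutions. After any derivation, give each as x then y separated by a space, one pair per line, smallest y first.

√372 = [19; 3,2,12,2,3,38, …], period ℓ=6 (even) → k=5
a_0=19:  p_0=19·1+0=19,  q_0=19·0+1=1
…
a_3=12:  p_3=12·135+58=1678,  q_3=12·7+3=87
a_4=2:  p_4=2·1678+135=3491,  q_4=2·87+7=181
a_5=3:  p_5=3·3491+1678=12151,  q_5=3·181+87=630
→ (12151, 630).  Check: 12151²=147646801, 372·630²=147646800, difference 1.
(12151+630√372)^2 = 295293601 + 15310260√372
(12151+630√372)^3 = 7176225079351 + 372069937890√372
(12151+630√372)^4 = 174396621583094401 + 9042043615292520√372

12151 630
295293601 15310260
7176225079351 372069937890
174396621583094401 9042043615292520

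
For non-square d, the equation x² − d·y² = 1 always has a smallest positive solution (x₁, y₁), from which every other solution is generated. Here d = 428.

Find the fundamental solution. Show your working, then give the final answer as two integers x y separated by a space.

√428 = [20; 1,2,4,1,5,10,5,1,4,2,1,40, …], period ℓ=12 (even) → k=11
a_0=20:  p_0=20·1+0=20,  q_0=20·0+1=1
…
a_10=2:  p_10=2·577179+119350=1273708,  q_10=2·27899+5769=61567
a_11=1:  p_11=1·1273708+577179=1850887,  q_11=1·61567+27899=89466
→ (1850887, 89466).  Check: 1850887²=3425782686769, 428·89466²=3425782686768, difference 1.

1850887 89466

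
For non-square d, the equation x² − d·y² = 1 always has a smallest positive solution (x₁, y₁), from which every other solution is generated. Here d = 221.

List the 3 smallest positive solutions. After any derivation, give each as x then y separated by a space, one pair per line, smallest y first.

[14; 1,6,2,6,1,28] for √221; ℓ=6 ⇒ convergent index 5
k=0  a_k=14  p_k/q_k = 14/1
…
k=2  a_k=6  p_k/q_k = 104/7
k=3  a_k=2  p_k/q_k = 223/15
k=4  a_k=6  p_k/q_k = 1442/97
k=5  a_k=1  p_k/q_k = 1665/112
(x₁, y₁) = (1665, 112);  1665² − 221·112² = 1 ✓
(1665+112√221)^2 = 5544449 + 372960√221
(1665+112√221)^3 = 18463013505 + 1241956688√221

1665 112
5544449 372960
18463013505 1241956688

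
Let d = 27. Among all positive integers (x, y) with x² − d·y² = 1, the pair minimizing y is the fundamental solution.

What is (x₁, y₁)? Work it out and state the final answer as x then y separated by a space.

[5; 5,10] for √27; ℓ=2 ⇒ convergent index 1
step 0: (5, 1)  from 5·(1,0) + (0,1)
step 1: (26, 5)  from 5·(5,1) + (1,0)
(x₁, y₁) = (26, 5);  26² − 27·5² = 1 ✓

26 5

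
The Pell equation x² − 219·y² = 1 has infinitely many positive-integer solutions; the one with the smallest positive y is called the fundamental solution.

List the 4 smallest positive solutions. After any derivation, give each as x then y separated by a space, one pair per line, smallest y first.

d=219: √d = [14; 1,3,1,28] (ℓ=4, even), read p_3/q_3
i=0: a=14 ⇒ p=14, q=1
…
i=2: a=3 ⇒ p=59, q=4
i=3: a=1 ⇒ p=74, q=5
→ (74, 5).  Check: 74²=5476, 219·5²=5475, difference 1.
n=2: (74,5)∘(74,5) = (74·74+219·5·5, 74·5+5·74) = (10951,740)
n=3: (10951,740)∘(74,5) = (74·10951+219·5·740, 74·740+5·10951) = (1620674,109515)
n=4: (1620674,109515)∘(74,5) = (74·1620674+219·5·109515, 74·109515+5·1620674) = (239848801,16207480)

74 5
10951 740
1620674 109515
239848801 16207480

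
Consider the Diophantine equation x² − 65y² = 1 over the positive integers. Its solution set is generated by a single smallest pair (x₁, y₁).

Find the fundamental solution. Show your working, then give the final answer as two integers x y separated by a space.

[8; 16] for √65; ℓ=1 ⇒ convergent index 1
k=0  a_k=8  p_k/q_k = 8/1
k=1  a_k=16  p_k/q_k = 129/16
→ (129, 16).  Check: 129²=16641, 65·16²=16640, difference 1.

129 16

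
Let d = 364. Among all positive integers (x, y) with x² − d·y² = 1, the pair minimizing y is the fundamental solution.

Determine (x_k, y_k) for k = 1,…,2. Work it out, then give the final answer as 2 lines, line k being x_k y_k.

4954951 259710
49103078824801 2573700648420

[19; 12,1,2,3,1,8,1,3,2,1,12,38] for √364; ℓ=12 ⇒ convergent index 11
i=0: a=19 ⇒ p=19, q=1
i=1: a=12 ⇒ p=229, q=12
i=2: a=1 ⇒ p=248, q=13
i=3: a=2 ⇒ p=725, q=38
i=4: a=3 ⇒ p=2423, q=127
i=5: a=1 ⇒ p=3148, q=165
i=6: a=8 ⇒ p=27607, q=1447
…
i=8: a=3 ⇒ p=119872, q=6283
i=9: a=2 ⇒ p=270499, q=14178
i=10: a=1 ⇒ p=390371, q=20461
i=11: a=12 ⇒ p=4954951, q=259710
(x₁, y₁) = (4954951, 259710);  4954951² − 364·259710² = 1 ✓
(4954951+259710√364)^2 = 49103078824801 + 2573700648420√364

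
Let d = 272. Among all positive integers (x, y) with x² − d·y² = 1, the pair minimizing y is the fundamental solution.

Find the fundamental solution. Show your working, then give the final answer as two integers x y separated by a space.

33 2

√272 = [16; 2,32, …], period ℓ=2 (even) → k=1
a_0=16:  p_0=16·1+0=16,  q_0=16·0+1=1
a_1=2:  p_1=2·16+1=33,  q_1=2·1+0=2
→ (33, 2).  Check: 33²=1089, 272·2²=1088, difference 1.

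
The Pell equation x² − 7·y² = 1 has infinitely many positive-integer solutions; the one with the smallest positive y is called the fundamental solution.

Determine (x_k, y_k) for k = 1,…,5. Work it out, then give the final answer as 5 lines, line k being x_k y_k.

8 3
127 48
2024 765
32257 12192
514088 194307

[2; 1,1,1,4] for √7; ℓ=4 ⇒ convergent index 3
step 0: (2, 1)  from 2·(1,0) + (0,1)
step 1: (3, 1)  from 1·(2,1) + (1,0)
step 2: (5, 2)  from 1·(3,1) + (2,1)
step 3: (8, 3)  from 1·(5,2) + (3,1)
→ (8, 3).  Check: 8²=64, 7·3²=63, difference 1.
n=2: (8,3)∘(8,3) = (8·8+7·3·3, 8·3+3·8) = (127,48)
n=3: (127,48)∘(8,3) = (8·127+7·3·48, 8·48+3·127) = (2024,765)
n=4: (2024,765)∘(8,3) = (8·2024+7·3·765, 8·765+3·2024) = (32257,12192)
n=5: (32257,12192)∘(8,3) = (8·32257+7·3·12192, 8·12192+3·32257) = (514088,194307)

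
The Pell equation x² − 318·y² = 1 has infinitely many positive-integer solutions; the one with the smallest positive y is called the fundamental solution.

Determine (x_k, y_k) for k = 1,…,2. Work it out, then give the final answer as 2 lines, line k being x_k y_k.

107 6
22897 1284

[17; 1,4,1,34] for √318; ℓ=4 ⇒ convergent index 3
step 0: (17, 1)  from 17·(1,0) + (0,1)
step 1: (18, 1)  from 1·(17,1) + (1,0)
step 2: (89, 5)  from 4·(18,1) + (17,1)
step 3: (107, 6)  from 1·(89,5) + (18,1)
(x₁, y₁) = (107, 6);  107² − 318·6² = 1 ✓
n=2: (107,6)∘(107,6) = (107·107+318·6·6, 107·6+6·107) = (22897,1284)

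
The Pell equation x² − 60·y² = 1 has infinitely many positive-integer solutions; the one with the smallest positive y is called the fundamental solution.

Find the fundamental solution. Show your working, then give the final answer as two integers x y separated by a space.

31 4

[7; 1,2,1,14] for √60; ℓ=4 ⇒ convergent index 3
step 0: (7, 1)  from 7·(1,0) + (0,1)
…
step 2: (23, 3)  from 2·(8,1) + (7,1)
step 3: (31, 4)  from 1·(23,3) + (8,1)
fundamental: x₁=31, y₁=4  (since 961 − 60·16 = 1)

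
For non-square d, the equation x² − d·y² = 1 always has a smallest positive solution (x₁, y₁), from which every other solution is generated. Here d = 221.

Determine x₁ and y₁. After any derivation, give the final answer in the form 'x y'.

1665 112

d=221: √d = [14; 1,6,2,6,1,28] (ℓ=6, even), read p_5/q_5
a_0=14:  p_0=14·1+0=14,  q_0=14·0+1=1
a_1=1:  p_1=1·14+1=15,  q_1=1·1+0=1
a_2=6:  p_2=6·15+14=104,  q_2=6·1+1=7
a_3=2:  p_3=2·104+15=223,  q_3=2·7+1=15
a_4=6:  p_4=6·223+104=1442,  q_4=6·15+7=97
a_5=1:  p_5=1·1442+223=1665,  q_5=1·97+15=112
fundamental: x₁=1665, y₁=112  (since 2772225 − 221·12544 = 1)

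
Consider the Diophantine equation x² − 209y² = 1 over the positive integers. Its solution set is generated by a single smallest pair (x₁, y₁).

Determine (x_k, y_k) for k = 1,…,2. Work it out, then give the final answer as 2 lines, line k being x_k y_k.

√209 → a₀=14, period (2,5,3,2,3,5,2,28); ℓ=8 even so k=7
step 0: (14, 1)  from 14·(1,0) + (0,1)
…
step 3: (506, 35)  from 3·(159,11) + (29,2)
step 4: (1171, 81)  from 2·(506,35) + (159,11)
step 5: (4019, 278)  from 3·(1171,81) + (506,35)
step 6: (21266, 1471)  from 5·(4019,278) + (1171,81)
step 7: (46551, 3220)  from 2·(21266,1471) + (4019,278)
(x₁, y₁) = (46551, 3220);  46551² − 209·3220² = 1 ✓
n=2: (46551,3220)∘(46551,3220) = (46551·46551+209·3220·3220, 46551·3220+3220·46551) = (4333991201,299788440)

46551 3220
4333991201 299788440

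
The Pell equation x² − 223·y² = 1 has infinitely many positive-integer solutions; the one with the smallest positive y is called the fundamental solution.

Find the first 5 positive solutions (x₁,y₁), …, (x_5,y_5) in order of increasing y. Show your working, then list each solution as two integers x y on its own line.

224 15
100351 6720
44957024 3010545
20140646401 1348717440
9022964630624 604222402575

[14; 1,13,1,28] for √223; ℓ=4 ⇒ convergent index 3
i=0: a=14 ⇒ p=14, q=1
…
i=2: a=13 ⇒ p=209, q=14
i=3: a=1 ⇒ p=224, q=15
→ (224, 15).  Check: 224²=50176, 223·15²=50175, difference 1.
k=2:  x_2 = 224·224+223·15·15 = 100351,  y_2 = 224·15+15·224 = 6720
k=3:  x_3 = 224·100351+223·15·6720 = 44957024,  y_3 = 224·6720+15·100351 = 3010545
k=4:  x_4 = 224·44957024+223·15·3010545 = 20140646401,  y_4 = 224·3010545+15·44957024 = 1348717440
k=5:  x_5 = 224·20140646401+223·15·1348717440 = 9022964630624,  y_5 = 224·1348717440+15·20140646401 = 604222402575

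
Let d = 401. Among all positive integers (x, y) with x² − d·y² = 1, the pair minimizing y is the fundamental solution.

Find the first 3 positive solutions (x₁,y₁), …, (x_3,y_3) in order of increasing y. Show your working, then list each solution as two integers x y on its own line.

801 40
1283201 64080
2055687201 102656120

√401 = [20; 40, …], period ℓ=1 (odd) → k=1
i=0: a=20 ⇒ p=20, q=1
i=1: a=40 ⇒ p=801, q=40
(x₁, y₁) = (801, 40);  801² − 401·40² = 1 ✓
(801+40√401)^2 = 1283201 + 64080√401
(801+40√401)^3 = 2055687201 + 102656120√401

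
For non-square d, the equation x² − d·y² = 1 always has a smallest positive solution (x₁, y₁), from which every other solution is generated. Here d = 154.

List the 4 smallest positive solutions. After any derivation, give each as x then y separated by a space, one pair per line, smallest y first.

21295 1716
906954049 73084440
38627172925615 3112666297884
1645131293994988801 132568457553795120

[12; 2,2,3,1,2,1,3,2,2,24] for √154; ℓ=10 ⇒ convergent index 9
a_0=12:  p_0=12·1+0=12,  q_0=12·0+1=1
…
a_2=2:  p_2=2·25+12=62,  q_2=2·2+1=5
a_3=3:  p_3=3·62+25=211,  q_3=3·5+2=17
a_4=1:  p_4=1·211+62=273,  q_4=1·17+5=22
a_5=2:  p_5=2·273+211=757,  q_5=2·22+17=61
a_6=1:  p_6=1·757+273=1030,  q_6=1·61+22=83
a_7=3:  p_7=3·1030+757=3847,  q_7=3·83+61=310
a_8=2:  p_8=2·3847+1030=8724,  q_8=2·310+83=703
a_9=2:  p_9=2·8724+3847=21295,  q_9=2·703+310=1716
(x₁, y₁) = (21295, 1716);  21295² − 154·1716² = 1 ✓
(21295+1716√154)^2 = 906954049 + 73084440√154
(21295+1716√154)^3 = 38627172925615 + 3112666297884√154
(21295+1716√154)^4 = 1645131293994988801 + 132568457553795120√154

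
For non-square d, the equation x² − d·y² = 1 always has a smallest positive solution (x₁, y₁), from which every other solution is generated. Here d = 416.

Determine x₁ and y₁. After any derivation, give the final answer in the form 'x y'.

√416 = [20; 2,1,1,9,1,1,2,40, …], period ℓ=8 (even) → k=7
a_0=20:  p_0=20·1+0=20,  q_0=20·0+1=1
a_1=2:  p_1=2·20+1=41,  q_1=2·1+0=2
…
a_3=1:  p_3=1·61+41=102,  q_3=1·3+2=5
a_4=9:  p_4=9·102+61=979,  q_4=9·5+3=48
…
a_6=1:  p_6=1·1081+979=2060,  q_6=1·53+48=101
a_7=2:  p_7=2·2060+1081=5201,  q_7=2·101+53=255
(x₁, y₁) = (5201, 255);  5201² − 416·255² = 1 ✓

5201 255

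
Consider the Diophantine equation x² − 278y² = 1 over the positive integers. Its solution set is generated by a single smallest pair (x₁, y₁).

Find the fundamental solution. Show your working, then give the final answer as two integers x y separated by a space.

√278 → a₀=16, period (1,2,16,2,1,32); ℓ=6 even so k=5
i=0: a=16 ⇒ p=16, q=1
…
i=2: a=2 ⇒ p=50, q=3
i=3: a=16 ⇒ p=817, q=49
i=4: a=2 ⇒ p=1684, q=101
i=5: a=1 ⇒ p=2501, q=150
→ (2501, 150).  Check: 2501²=6255001, 278·150²=6255000, difference 1.

2501 150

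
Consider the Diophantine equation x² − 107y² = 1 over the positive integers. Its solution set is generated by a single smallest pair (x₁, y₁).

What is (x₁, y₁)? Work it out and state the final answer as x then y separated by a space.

√107 = [10; 2,1,9,1,2,20, …], period ℓ=6 (even) → k=5
i=0: a=10 ⇒ p=10, q=1
i=1: a=2 ⇒ p=21, q=2
i=2: a=1 ⇒ p=31, q=3
…
i=4: a=1 ⇒ p=331, q=32
i=5: a=2 ⇒ p=962, q=93
fundamental: x₁=962, y₁=93  (since 925444 − 107·8649 = 1)

962 93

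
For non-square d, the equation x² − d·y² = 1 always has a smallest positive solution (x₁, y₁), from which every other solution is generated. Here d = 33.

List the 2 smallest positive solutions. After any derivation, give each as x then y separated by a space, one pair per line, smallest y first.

√33 = [5; 1,2,1,10, …], period ℓ=4 (even) → k=3
a_0=5:  p_0=5·1+0=5,  q_0=5·0+1=1
…
a_2=2:  p_2=2·6+5=17,  q_2=2·1+1=3
a_3=1:  p_3=1·17+6=23,  q_3=1·3+1=4
fundamental: x₁=23, y₁=4  (since 529 − 33·16 = 1)
k=2:  x_2 = 23·23+33·4·4 = 1057,  y_2 = 23·4+4·23 = 184

23 4
1057 184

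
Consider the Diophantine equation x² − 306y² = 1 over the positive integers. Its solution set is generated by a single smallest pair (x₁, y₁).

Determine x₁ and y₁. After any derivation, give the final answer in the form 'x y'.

35 2

√306 = [17; 2,34, …], period ℓ=2 (even) → k=1
k=0  a_k=17  p_k/q_k = 17/1
k=1  a_k=2  p_k/q_k = 35/2
fundamental: x₁=35, y₁=2  (since 1225 − 306·4 = 1)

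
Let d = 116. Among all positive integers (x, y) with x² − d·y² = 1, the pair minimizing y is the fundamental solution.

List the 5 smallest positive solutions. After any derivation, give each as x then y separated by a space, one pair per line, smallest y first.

9801 910
192119201 17837820
3765920568201 349656946730
73819574785756801 6853975451963640
1447011301184484245001 134351626459734324550

√116 = [10; 1,3,2,1,4,1,2,3,1,20, …], period ℓ=10 (even) → k=9
a_0=10:  p_0=10·1+0=10,  q_0=10·0+1=1
…
a_3=2:  p_3=2·43+11=97,  q_3=2·4+1=9
a_4=1:  p_4=1·97+43=140,  q_4=1·9+4=13
a_5=4:  p_5=4·140+97=657,  q_5=4·13+9=61
…
a_7=2:  p_7=2·797+657=2251,  q_7=2·74+61=209
a_8=3:  p_8=3·2251+797=7550,  q_8=3·209+74=701
a_9=1:  p_9=1·7550+2251=9801,  q_9=1·701+209=910
fundamental: x₁=9801, y₁=910  (since 96059601 − 116·828100 = 1)
(9801+910√116)^2 = 192119201 + 17837820√116
(9801+910√116)^3 = 3765920568201 + 349656946730√116
(9801+910√116)^4 = 73819574785756801 + 6853975451963640√116
(9801+910√116)^5 = 1447011301184484245001 + 134351626459734324550√116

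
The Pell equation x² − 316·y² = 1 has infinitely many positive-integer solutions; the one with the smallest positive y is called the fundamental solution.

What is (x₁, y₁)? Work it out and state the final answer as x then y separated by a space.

12799 720

√316 = [17; 1,3,2,8,2,3,1,34, …], period ℓ=8 (even) → k=7
k=0  a_k=17  p_k/q_k = 17/1
…
k=6  a_k=3  p_k/q_k = 9937/559
k=7  a_k=1  p_k/q_k = 12799/720
→ (12799, 720).  Check: 12799²=163814401, 316·720²=163814400, difference 1.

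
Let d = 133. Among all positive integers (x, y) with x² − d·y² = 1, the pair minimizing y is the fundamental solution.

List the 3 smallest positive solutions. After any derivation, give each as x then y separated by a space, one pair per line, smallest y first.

2588599 224460
13401689565601 1162073863080
69383200415647777399 6016286479789825380

√133 = [11; 1,1,7,5,1,…,1,1,22, …], period ℓ=16 (even) → k=15
i=0: a=11 ⇒ p=11, q=1
…
i=3: a=7 ⇒ p=173, q=15
i=4: a=5 ⇒ p=888, q=77
i=5: a=1 ⇒ p=1061, q=92
i=6: a=1 ⇒ p=1949, q=169
…
i=9: a=1 ⇒ p=10979, q=952
…
i=11: a=1 ⇒ p=29927, q=2595
i=12: a=5 ⇒ p=168583, q=14618
…
i=14: a=1 ⇒ p=1378591, q=119539
i=15: a=1 ⇒ p=2588599, q=224460
(x₁, y₁) = (2588599, 224460);  2588599² − 133·224460² = 1 ✓
(2588599+224460√133)^2 = 13401689565601 + 1162073863080√133
(2588599+224460√133)^3 = 69383200415647777399 + 6016286479789825380√133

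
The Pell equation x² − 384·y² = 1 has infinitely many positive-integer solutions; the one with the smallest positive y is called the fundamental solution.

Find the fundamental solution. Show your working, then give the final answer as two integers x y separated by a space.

√384 = [19; 1,1,2,9,2,1,1,38, …], period ℓ=8 (even) → k=7
a_0=19:  p_0=19·1+0=19,  q_0=19·0+1=1
…
a_2=1:  p_2=1·20+19=39,  q_2=1·1+1=2
a_3=2:  p_3=2·39+20=98,  q_3=2·2+1=5
a_4=9:  p_4=9·98+39=921,  q_4=9·5+2=47
a_5=2:  p_5=2·921+98=1940,  q_5=2·47+5=99
a_6=1:  p_6=1·1940+921=2861,  q_6=1·99+47=146
a_7=1:  p_7=1·2861+1940=4801,  q_7=1·146+99=245
→ (4801, 245).  Check: 4801²=23049601, 384·245²=23049600, difference 1.

4801 245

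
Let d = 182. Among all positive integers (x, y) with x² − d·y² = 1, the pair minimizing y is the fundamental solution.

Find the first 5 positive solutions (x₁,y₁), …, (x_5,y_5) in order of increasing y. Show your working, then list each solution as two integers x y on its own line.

27 2
1457 108
78651 5830
4245697 314712
229188987 16988618

[13; 2,26] for √182; ℓ=2 ⇒ convergent index 1
step 0: (13, 1)  from 13·(1,0) + (0,1)
step 1: (27, 2)  from 2·(13,1) + (1,0)
(x₁, y₁) = (27, 2);  27² − 182·2² = 1 ✓
(27+2√182)^2 = 1457 + 108√182
(27+2√182)^3 = 78651 + 5830√182
(27+2√182)^4 = 4245697 + 314712√182
(27+2√182)^5 = 229188987 + 16988618√182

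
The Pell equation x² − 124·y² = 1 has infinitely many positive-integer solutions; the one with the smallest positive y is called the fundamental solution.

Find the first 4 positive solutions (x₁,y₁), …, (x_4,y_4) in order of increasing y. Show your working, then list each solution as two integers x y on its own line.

√124 = [11; 7,2,1,1,1,…,2,7,22, …], period ℓ=16 (even) → k=15
i=0: a=11 ⇒ p=11, q=1
…
i=2: a=2 ⇒ p=167, q=15
…
i=4: a=1 ⇒ p=412, q=37
i=5: a=1 ⇒ p=657, q=59
i=6: a=3 ⇒ p=2383, q=214
i=7: a=1 ⇒ p=3040, q=273
i=8: a=4 ⇒ p=14543, q=1306
…
i=13: a=1 ⇒ p=237042, q=21287
i=14: a=2 ⇒ p=626251, q=56239
i=15: a=7 ⇒ p=4620799, q=414960
(x₁, y₁) = (4620799, 414960);  4620799² − 124·414960² = 1 ✓
n=2: (4620799,414960)∘(4620799,414960) = (4620799·4620799+124·414960·414960, 4620799·414960+414960·4620799) = (42703566796801,3834893506080)
n=3: (42703566796801,3834893506080)∘(4620799,414960) = (4620799·42703566796801+124·414960·3834893506080, 4620799·3834893506080+414960·42703566796801) = (394649197502177907199,35440544156001500880)
n=4: (394649197502177907199,35440544156001500880)∘(4620799,414960) = (4620799·394649197502177907199+124·414960·35440544156001500880, 4620799·35440544156001500880+414960·394649197502177907199) = (3647189234337689639247667201,327527261991011323636100160)

4620799 414960
42703566796801 3834893506080
394649197502177907199 35440544156001500880
3647189234337689639247667201 327527261991011323636100160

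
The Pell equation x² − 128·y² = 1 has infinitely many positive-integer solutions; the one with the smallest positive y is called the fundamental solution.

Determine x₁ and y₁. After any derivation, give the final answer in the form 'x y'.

577 51

√128 = [11; 3,5,3,22, …], period ℓ=4 (even) → k=3
k=0  a_k=11  p_k/q_k = 11/1
k=1  a_k=3  p_k/q_k = 34/3
k=2  a_k=5  p_k/q_k = 181/16
k=3  a_k=3  p_k/q_k = 577/51
fundamental: x₁=577, y₁=51  (since 332929 − 128·2601 = 1)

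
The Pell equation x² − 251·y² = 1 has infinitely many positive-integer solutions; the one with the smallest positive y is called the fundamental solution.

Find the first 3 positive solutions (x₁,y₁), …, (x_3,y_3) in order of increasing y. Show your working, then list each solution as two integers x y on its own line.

d=251: √d = [15; 1,5,2,1,2,…,5,1,30] (ℓ=14, even), read p_13/q_13
step 0: (15, 1)  from 15·(1,0) + (0,1)
step 1: (16, 1)  from 1·(15,1) + (1,0)
step 2: (95, 6)  from 5·(16,1) + (15,1)
step 3: (206, 13)  from 2·(95,6) + (16,1)
step 4: (301, 19)  from 1·(206,13) + (95,6)
step 5: (808, 51)  from 2·(301,19) + (206,13)
step 6: (1917, 121)  from 2·(808,51) + (301,19)
step 7: (29563, 1866)  from 15·(1917,121) + (808,51)
step 8: (61043, 3853)  from 2·(29563,1866) + (1917,121)
step 9: (151649, 9572)  from 2·(61043,3853) + (29563,1866)
step 10: (212692, 13425)  from 1·(151649,9572) + (61043,3853)
step 11: (577033, 36422)  from 2·(212692,13425) + (151649,9572)
step 12: (3097857, 195535)  from 5·(577033,36422) + (212692,13425)
step 13: (3674890, 231957)  from 1·(3097857,195535) + (577033,36422)
(x₁, y₁) = (3674890, 231957);  3674890² − 251·231957² = 1 ✓
(3674890+231957√251)^2 = 27009633024199 + 1704832919460√251
(3674890+231957√251)^3 = 198514860608593651330 + 12530146894788486843√251

3674890 231957
27009633024199 1704832919460
198514860608593651330 12530146894788486843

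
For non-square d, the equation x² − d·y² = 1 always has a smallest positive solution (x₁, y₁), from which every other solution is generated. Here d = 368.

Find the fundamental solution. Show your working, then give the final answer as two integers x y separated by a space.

√368 = [19; 5,2,5,38, …], period ℓ=4 (even) → k=3
a_0=19:  p_0=19·1+0=19,  q_0=19·0+1=1
a_1=5:  p_1=5·19+1=96,  q_1=5·1+0=5
a_2=2:  p_2=2·96+19=211,  q_2=2·5+1=11
a_3=5:  p_3=5·211+96=1151,  q_3=5·11+5=60
→ (1151, 60).  Check: 1151²=1324801, 368·60²=1324800, difference 1.

1151 60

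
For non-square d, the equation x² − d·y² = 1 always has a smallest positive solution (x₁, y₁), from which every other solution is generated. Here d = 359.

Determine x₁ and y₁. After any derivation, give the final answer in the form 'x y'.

√359 → a₀=18, period (1,17,1,36); ℓ=4 even so k=3
i=0: a=18 ⇒ p=18, q=1
i=1: a=1 ⇒ p=19, q=1
i=2: a=17 ⇒ p=341, q=18
i=3: a=1 ⇒ p=360, q=19
fundamental: x₁=360, y₁=19  (since 129600 − 359·361 = 1)

360 19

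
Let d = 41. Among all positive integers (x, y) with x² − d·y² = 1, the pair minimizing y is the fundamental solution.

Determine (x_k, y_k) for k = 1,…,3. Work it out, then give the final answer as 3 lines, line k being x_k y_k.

√41 → a₀=6, period (2,2,12); ℓ=3 odd so k=5
i=0: a=6 ⇒ p=6, q=1
i=1: a=2 ⇒ p=13, q=2
…
i=3: a=12 ⇒ p=397, q=62
i=4: a=2 ⇒ p=826, q=129
i=5: a=2 ⇒ p=2049, q=320
(x₁, y₁) = (2049, 320);  2049² − 41·320² = 1 ✓
k=2:  x_2 = 2049·2049+41·320·320 = 8396801,  y_2 = 2049·320+320·2049 = 1311360
k=3:  x_3 = 2049·8396801+41·320·1311360 = 34410088449,  y_3 = 2049·1311360+320·8396801 = 5373952960

2049 320
8396801 1311360
34410088449 5373952960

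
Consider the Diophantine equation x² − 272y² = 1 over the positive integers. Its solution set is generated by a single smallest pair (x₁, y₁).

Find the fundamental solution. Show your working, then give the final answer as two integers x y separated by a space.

33 2

[16; 2,32] for √272; ℓ=2 ⇒ convergent index 1
a_0=16:  p_0=16·1+0=16,  q_0=16·0+1=1
a_1=2:  p_1=2·16+1=33,  q_1=2·1+0=2
fundamental: x₁=33, y₁=2  (since 1089 − 272·4 = 1)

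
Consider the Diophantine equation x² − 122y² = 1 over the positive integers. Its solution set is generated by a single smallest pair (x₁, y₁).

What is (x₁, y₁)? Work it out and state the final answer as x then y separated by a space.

243 22

√122 → a₀=11, period (22); ℓ=1 odd so k=1
i=0: a=11 ⇒ p=11, q=1
i=1: a=22 ⇒ p=243, q=22
fundamental: x₁=243, y₁=22  (since 59049 − 122·484 = 1)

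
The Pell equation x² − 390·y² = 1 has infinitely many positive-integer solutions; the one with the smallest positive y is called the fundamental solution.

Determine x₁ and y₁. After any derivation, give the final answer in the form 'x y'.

√390 = [19; 1,2,1,38, …], period ℓ=4 (even) → k=3
k=0  a_k=19  p_k/q_k = 19/1
k=1  a_k=1  p_k/q_k = 20/1
k=2  a_k=2  p_k/q_k = 59/3
k=3  a_k=1  p_k/q_k = 79/4
→ (79, 4).  Check: 79²=6241, 390·4²=6240, difference 1.

79 4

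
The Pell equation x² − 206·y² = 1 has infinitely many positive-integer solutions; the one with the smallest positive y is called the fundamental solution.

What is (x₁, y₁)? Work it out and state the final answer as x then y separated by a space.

d=206: √d = [14; 2,1,5,14,5,1,2,28] (ℓ=8, even), read p_7/q_7
step 0: (14, 1)  from 14·(1,0) + (0,1)
step 1: (29, 2)  from 2·(14,1) + (1,0)
step 2: (43, 3)  from 1·(29,2) + (14,1)
…
step 4: (3459, 241)  from 14·(244,17) + (43,3)
…
step 6: (20998, 1463)  from 1·(17539,1222) + (3459,241)
step 7: (59535, 4148)  from 2·(20998,1463) + (17539,1222)
→ (59535, 4148).  Check: 59535²=3544416225, 206·4148²=3544416224, difference 1.

59535 4148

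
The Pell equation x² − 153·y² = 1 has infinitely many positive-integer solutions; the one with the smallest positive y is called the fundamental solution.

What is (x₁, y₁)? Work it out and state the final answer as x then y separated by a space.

√153 → a₀=12, period (2,1,2,2,2,1,2,24); ℓ=8 even so k=7
i=0: a=12 ⇒ p=12, q=1
i=1: a=2 ⇒ p=25, q=2
…
i=5: a=2 ⇒ p=569, q=46
i=6: a=1 ⇒ p=804, q=65
i=7: a=2 ⇒ p=2177, q=176
(x₁, y₁) = (2177, 176);  2177² − 153·176² = 1 ✓

2177 176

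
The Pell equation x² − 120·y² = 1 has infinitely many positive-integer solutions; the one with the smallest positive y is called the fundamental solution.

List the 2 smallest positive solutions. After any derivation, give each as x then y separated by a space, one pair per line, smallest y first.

11 1
241 22

√120 → a₀=10, period (1,20); ℓ=2 even so k=1
step 0: (10, 1)  from 10·(1,0) + (0,1)
step 1: (11, 1)  from 1·(10,1) + (1,0)
(x₁, y₁) = (11, 1);  11² − 120·1² = 1 ✓
(11+1√120)^2 = 241 + 22√120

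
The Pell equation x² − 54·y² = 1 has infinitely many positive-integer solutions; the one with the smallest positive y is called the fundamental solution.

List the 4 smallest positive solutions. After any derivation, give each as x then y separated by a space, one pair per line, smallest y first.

485 66
470449 64020
456335045 62099334
442644523201 60236289960

√54 → a₀=7, period (2,1,6,1,2,14); ℓ=6 even so k=5
step 0: (7, 1)  from 7·(1,0) + (0,1)
…
step 2: (22, 3)  from 1·(15,2) + (7,1)
…
step 4: (169, 23)  from 1·(147,20) + (22,3)
step 5: (485, 66)  from 2·(169,23) + (147,20)
fundamental: x₁=485, y₁=66  (since 235225 − 54·4356 = 1)
n=2: (485,66)∘(485,66) = (485·485+54·66·66, 485·66+66·485) = (470449,64020)
n=3: (470449,64020)∘(485,66) = (485·470449+54·66·64020, 485·64020+66·470449) = (456335045,62099334)
n=4: (456335045,62099334)∘(485,66) = (485·456335045+54·66·62099334, 485·62099334+66·456335045) = (442644523201,60236289960)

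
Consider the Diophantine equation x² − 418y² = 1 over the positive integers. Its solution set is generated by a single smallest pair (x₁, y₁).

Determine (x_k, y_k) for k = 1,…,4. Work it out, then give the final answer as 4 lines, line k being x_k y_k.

√418 = [20; 2,4,20,4,2,40, …], period ℓ=6 (even) → k=5
a_0=20:  p_0=20·1+0=20,  q_0=20·0+1=1
…
a_2=4:  p_2=4·41+20=184,  q_2=4·2+1=9
a_3=20:  p_3=20·184+41=3721,  q_3=20·9+2=182
a_4=4:  p_4=4·3721+184=15068,  q_4=4·182+9=737
a_5=2:  p_5=2·15068+3721=33857,  q_5=2·737+182=1656
→ (33857, 1656).  Check: 33857²=1146296449, 418·1656²=1146296448, difference 1.
n=2: (33857,1656)∘(33857,1656) = (33857·33857+418·1656·1656, 33857·1656+1656·33857) = (2292592897,112134384)
n=3: (2292592897,112134384)∘(33857,1656) = (33857·2292592897+418·1656·112134384, 33857·112134384+1656·2292592897) = (155240635393601,7593067676520)
n=4: (155240635393601,7593067676520)∘(33857,1656) = (33857·155240635393601+418·1656·7593067676520, 33857·7593067676520+1656·155240635393601) = (10511964382749705217,514156984535740896)

33857 1656
2292592897 112134384
155240635393601 7593067676520
10511964382749705217 514156984535740896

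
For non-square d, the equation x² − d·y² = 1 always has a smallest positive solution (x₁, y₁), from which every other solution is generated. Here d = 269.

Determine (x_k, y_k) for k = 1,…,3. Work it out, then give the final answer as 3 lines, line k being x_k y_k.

13449 820
361751201 22056360
9730383791049 593271970460

√269 → a₀=16, period (2,2,32); ℓ=3 odd so k=5
i=0: a=16 ⇒ p=16, q=1
…
i=2: a=2 ⇒ p=82, q=5
…
i=4: a=2 ⇒ p=5396, q=329
i=5: a=2 ⇒ p=13449, q=820
→ (13449, 820).  Check: 13449²=180875601, 269·820²=180875600, difference 1.
n=2: (13449,820)∘(13449,820) = (13449·13449+269·820·820, 13449·820+820·13449) = (361751201,22056360)
n=3: (361751201,22056360)∘(13449,820) = (13449·361751201+269·820·22056360, 13449·22056360+820·361751201) = (9730383791049,593271970460)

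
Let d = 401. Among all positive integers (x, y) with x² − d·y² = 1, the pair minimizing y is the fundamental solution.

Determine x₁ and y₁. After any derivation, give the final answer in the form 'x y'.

801 40

[20; 40] for √401; ℓ=1 ⇒ convergent index 1
i=0: a=20 ⇒ p=20, q=1
i=1: a=40 ⇒ p=801, q=40
(x₁, y₁) = (801, 40);  801² − 401·40² = 1 ✓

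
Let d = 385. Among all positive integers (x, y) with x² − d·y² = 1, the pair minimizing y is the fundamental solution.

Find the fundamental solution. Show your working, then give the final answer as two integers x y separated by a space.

d=385: √d = [19; 1,1,1,1,1,…,1,1,38] (ℓ=16, even), read p_15/q_15
i=0: a=19 ⇒ p=19, q=1
i=1: a=1 ⇒ p=20, q=1
…
i=4: a=1 ⇒ p=98, q=5
i=5: a=1 ⇒ p=157, q=8
i=6: a=3 ⇒ p=569, q=29
…
i=8: a=2 ⇒ p=2021, q=103
i=9: a=1 ⇒ p=2747, q=140
i=10: a=3 ⇒ p=10262, q=523
i=11: a=1 ⇒ p=13009, q=663
i=12: a=1 ⇒ p=23271, q=1186
i=13: a=1 ⇒ p=36280, q=1849
i=14: a=1 ⇒ p=59551, q=3035
i=15: a=1 ⇒ p=95831, q=4884
fundamental: x₁=95831, y₁=4884  (since 9183580561 − 385·23853456 = 1)

95831 4884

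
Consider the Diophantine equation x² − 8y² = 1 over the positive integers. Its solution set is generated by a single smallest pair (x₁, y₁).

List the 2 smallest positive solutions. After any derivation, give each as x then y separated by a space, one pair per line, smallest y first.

√8 → a₀=2, period (1,4); ℓ=2 even so k=1
k=0  a_k=2  p_k/q_k = 2/1
k=1  a_k=1  p_k/q_k = 3/1
→ (3, 1).  Check: 3²=9, 8·1²=8, difference 1.
(3+1√8)^2 = 17 + 6√8

3 1
17 6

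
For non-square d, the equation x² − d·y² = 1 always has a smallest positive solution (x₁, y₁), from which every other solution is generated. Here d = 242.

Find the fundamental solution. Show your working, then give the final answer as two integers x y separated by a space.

19601 1260

√242 → a₀=15, period (1,1,3,1,14,1,3,1,1,30); ℓ=10 even so k=9
k=0  a_k=15  p_k/q_k = 15/1
…
k=2  a_k=1  p_k/q_k = 31/2
k=3  a_k=3  p_k/q_k = 109/7
k=4  a_k=1  p_k/q_k = 140/9
…
k=6  a_k=1  p_k/q_k = 2209/142
k=7  a_k=3  p_k/q_k = 8696/559
k=8  a_k=1  p_k/q_k = 10905/701
k=9  a_k=1  p_k/q_k = 19601/1260
fundamental: x₁=19601, y₁=1260  (since 384199201 − 242·1587600 = 1)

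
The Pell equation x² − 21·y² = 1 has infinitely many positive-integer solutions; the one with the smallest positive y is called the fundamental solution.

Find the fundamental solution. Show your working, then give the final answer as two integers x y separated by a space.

d=21: √d = [4; 1,1,2,1,1,8] (ℓ=6, even), read p_5/q_5
k=0  a_k=4  p_k/q_k = 4/1
…
k=4  a_k=1  p_k/q_k = 32/7
k=5  a_k=1  p_k/q_k = 55/12
→ (55, 12).  Check: 55²=3025, 21·12²=3024, difference 1.

55 12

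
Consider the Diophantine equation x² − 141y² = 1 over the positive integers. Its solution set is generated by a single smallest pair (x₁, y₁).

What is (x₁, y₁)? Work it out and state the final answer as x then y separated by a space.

95 8

[11; 1,6,1,22] for √141; ℓ=4 ⇒ convergent index 3
step 0: (11, 1)  from 11·(1,0) + (0,1)
…
step 2: (83, 7)  from 6·(12,1) + (11,1)
step 3: (95, 8)  from 1·(83,7) + (12,1)
(x₁, y₁) = (95, 8);  95² − 141·8² = 1 ✓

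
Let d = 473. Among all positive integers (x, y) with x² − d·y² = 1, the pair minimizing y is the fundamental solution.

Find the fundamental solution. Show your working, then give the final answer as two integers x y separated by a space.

√473 = [21; 1,2,1,42, …], period ℓ=4 (even) → k=3
step 0: (21, 1)  from 21·(1,0) + (0,1)
…
step 2: (65, 3)  from 2·(22,1) + (21,1)
step 3: (87, 4)  from 1·(65,3) + (22,1)
(x₁, y₁) = (87, 4);  87² − 473·4² = 1 ✓

87 4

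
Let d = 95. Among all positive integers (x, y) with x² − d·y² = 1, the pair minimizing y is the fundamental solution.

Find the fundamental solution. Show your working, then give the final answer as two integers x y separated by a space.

√95 → a₀=9, period (1,2,1,18); ℓ=4 even so k=3
a_0=9:  p_0=9·1+0=9,  q_0=9·0+1=1
a_1=1:  p_1=1·9+1=10,  q_1=1·1+0=1
a_2=2:  p_2=2·10+9=29,  q_2=2·1+1=3
a_3=1:  p_3=1·29+10=39,  q_3=1·3+1=4
(x₁, y₁) = (39, 4);  39² − 95·4² = 1 ✓

39 4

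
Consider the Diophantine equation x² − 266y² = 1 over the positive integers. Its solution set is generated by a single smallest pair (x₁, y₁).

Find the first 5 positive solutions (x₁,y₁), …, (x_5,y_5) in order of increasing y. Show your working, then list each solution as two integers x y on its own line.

685 42
938449 57540
1285674445 78829758
1761373051201 107996710920
2413079794470925 147955415130642

√266 = [16; 3,4,3,32, …], period ℓ=4 (even) → k=3
k=0  a_k=16  p_k/q_k = 16/1
…
k=2  a_k=4  p_k/q_k = 212/13
k=3  a_k=3  p_k/q_k = 685/42
→ (685, 42).  Check: 685²=469225, 266·42²=469224, difference 1.
k=2:  x_2 = 685·685+266·42·42 = 938449,  y_2 = 685·42+42·685 = 57540
k=3:  x_3 = 685·938449+266·42·57540 = 1285674445,  y_3 = 685·57540+42·938449 = 78829758
k=4:  x_4 = 685·1285674445+266·42·78829758 = 1761373051201,  y_4 = 685·78829758+42·1285674445 = 107996710920
k=5:  x_5 = 685·1761373051201+266·42·107996710920 = 2413079794470925,  y_5 = 685·107996710920+42·1761373051201 = 147955415130642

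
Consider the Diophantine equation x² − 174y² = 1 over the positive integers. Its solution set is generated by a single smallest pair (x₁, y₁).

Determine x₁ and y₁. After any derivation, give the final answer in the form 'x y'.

1451 110

√174 = [13; 5,4,5,26, …], period ℓ=4 (even) → k=3
i=0: a=13 ⇒ p=13, q=1
…
i=2: a=4 ⇒ p=277, q=21
i=3: a=5 ⇒ p=1451, q=110
→ (1451, 110).  Check: 1451²=2105401, 174·110²=2105400, difference 1.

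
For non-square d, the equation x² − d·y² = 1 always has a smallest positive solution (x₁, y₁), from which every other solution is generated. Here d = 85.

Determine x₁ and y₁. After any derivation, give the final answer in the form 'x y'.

√85 → a₀=9, period (4,1,1,4,18); ℓ=5 odd so k=9
a_0=9:  p_0=9·1+0=9,  q_0=9·0+1=1
a_1=4:  p_1=4·9+1=37,  q_1=4·1+0=4
a_2=1:  p_2=1·37+9=46,  q_2=1·4+1=5
…
a_6=4:  p_6=4·6887+378=27926,  q_6=4·747+41=3029
…
a_8=1:  p_8=1·34813+27926=62739,  q_8=1·3776+3029=6805
a_9=4:  p_9=4·62739+34813=285769,  q_9=4·6805+3776=30996
fundamental: x₁=285769, y₁=30996  (since 81663921361 − 85·960752016 = 1)

285769 30996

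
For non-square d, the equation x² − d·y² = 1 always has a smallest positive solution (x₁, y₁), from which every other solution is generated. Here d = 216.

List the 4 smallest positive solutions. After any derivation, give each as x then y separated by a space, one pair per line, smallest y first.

485 33
470449 32010
456335045 31049667
442644523201 30118144980

[14; 1,2,3,2,1,28] for √216; ℓ=6 ⇒ convergent index 5
k=0  a_k=14  p_k/q_k = 14/1
…
k=3  a_k=3  p_k/q_k = 147/10
k=4  a_k=2  p_k/q_k = 338/23
k=5  a_k=1  p_k/q_k = 485/33
(x₁, y₁) = (485, 33);  485² − 216·33² = 1 ✓
n=2: (485,33)∘(485,33) = (485·485+216·33·33, 485·33+33·485) = (470449,32010)
n=3: (470449,32010)∘(485,33) = (485·470449+216·33·32010, 485·32010+33·470449) = (456335045,31049667)
n=4: (456335045,31049667)∘(485,33) = (485·456335045+216·33·31049667, 485·31049667+33·456335045) = (442644523201,30118144980)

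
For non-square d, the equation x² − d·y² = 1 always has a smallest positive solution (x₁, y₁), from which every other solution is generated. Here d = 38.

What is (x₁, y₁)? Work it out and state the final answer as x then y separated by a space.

√38 → a₀=6, period (6,12); ℓ=2 even so k=1
i=0: a=6 ⇒ p=6, q=1
i=1: a=6 ⇒ p=37, q=6
(x₁, y₁) = (37, 6);  37² − 38·6² = 1 ✓

37 6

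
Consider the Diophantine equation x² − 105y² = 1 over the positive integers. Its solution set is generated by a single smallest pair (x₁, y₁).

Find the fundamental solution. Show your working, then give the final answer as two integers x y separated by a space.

41 4

[10; 4,20] for √105; ℓ=2 ⇒ convergent index 1
a_0=10:  p_0=10·1+0=10,  q_0=10·0+1=1
a_1=4:  p_1=4·10+1=41,  q_1=4·1+0=4
→ (41, 4).  Check: 41²=1681, 105·4²=1680, difference 1.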